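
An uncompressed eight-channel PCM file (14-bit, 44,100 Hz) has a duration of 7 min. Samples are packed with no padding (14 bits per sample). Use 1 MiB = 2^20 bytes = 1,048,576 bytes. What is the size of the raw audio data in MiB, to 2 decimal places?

Duration = 7 min = 420 s.
Bits = 44,100 × 420 × 14 × 8 = 2,074,464,000 bits = 259,308,000 bytes.
259,308,000 / 1,048,576 = 247.30 MiB.

247.30 MiB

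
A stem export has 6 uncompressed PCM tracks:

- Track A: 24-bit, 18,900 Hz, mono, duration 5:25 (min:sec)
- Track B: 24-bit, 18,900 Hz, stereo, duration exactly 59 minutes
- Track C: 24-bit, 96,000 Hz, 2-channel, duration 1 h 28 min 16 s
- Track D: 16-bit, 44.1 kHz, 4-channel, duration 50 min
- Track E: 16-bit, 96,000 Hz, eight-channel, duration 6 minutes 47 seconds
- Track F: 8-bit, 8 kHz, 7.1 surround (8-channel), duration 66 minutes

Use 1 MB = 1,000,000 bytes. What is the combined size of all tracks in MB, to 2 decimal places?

5407.35 MB

Track A: 5:25 (min:sec) = 325 s; 18,900 × 325 × 3 × 1 = 18,427,500 bytes.
Track B: exactly 59 minutes = 3,540 s; 18,900 × 3,540 × 3 × 2 = 401,436,000 bytes.
Track C: 1 h 28 min 16 s = 5,296 s; 96,000 × 5,296 × 3 × 2 = 3,050,496,000 bytes.
Track D: 50 min = 3,000 s; 44,100 × 3,000 × 2 × 4 = 1,058,400,000 bytes.
Track E: 6 minutes 47 seconds = 407 s; 96,000 × 407 × 2 × 8 = 625,152,000 bytes.
Track F: 66 minutes = 3,960 s; 8,000 × 3,960 × 1 × 8 = 253,440,000 bytes.
Total = 5,407,351,500 bytes = 5407.35 MB.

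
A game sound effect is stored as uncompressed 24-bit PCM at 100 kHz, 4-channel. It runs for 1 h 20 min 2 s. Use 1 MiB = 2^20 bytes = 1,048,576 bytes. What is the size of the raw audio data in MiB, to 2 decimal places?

Duration = 1 h 20 min 2 s = 4,802 s.
Bytes = 100,000 samples/s × 4,802 s × 3 bytes/sample × 4 ch = 5,762,400,000 bytes.
5,762,400,000 / 1,048,576 = 5495.45 MiB.

5495.45 MiB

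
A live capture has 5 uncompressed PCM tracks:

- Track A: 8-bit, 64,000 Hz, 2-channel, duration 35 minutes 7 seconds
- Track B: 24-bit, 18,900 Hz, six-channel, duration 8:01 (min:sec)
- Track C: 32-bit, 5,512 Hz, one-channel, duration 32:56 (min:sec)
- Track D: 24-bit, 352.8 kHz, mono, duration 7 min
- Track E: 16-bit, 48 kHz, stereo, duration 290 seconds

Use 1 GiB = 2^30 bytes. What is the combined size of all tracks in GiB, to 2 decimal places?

Track A: 35 minutes 7 seconds = 2,107 s; 64,000 × 2,107 × 1 × 2 = 269,696,000 bytes.
Track B: 8:01 (min:sec) = 481 s; 18,900 × 481 × 3 × 6 = 163,636,200 bytes.
Track C: 32:56 (min:sec) = 1,976 s; 5,512 × 1,976 × 4 × 1 = 43,566,848 bytes.
Track D: 7 min = 420 s; 352,800 × 420 × 3 × 1 = 444,528,000 bytes.
Track E: 48,000 × 290 × 2 × 2 = 55,680,000 bytes.
Total = 977,107,048 bytes = 0.91 GiB.

0.91 GiB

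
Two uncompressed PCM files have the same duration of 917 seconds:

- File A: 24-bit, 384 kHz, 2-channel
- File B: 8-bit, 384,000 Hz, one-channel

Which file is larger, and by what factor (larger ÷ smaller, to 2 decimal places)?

File A, by a factor of 6.00

File A: 384,000 × 3 × 2 = 2,304,000 bytes/s.
File B: 384,000 × 1 × 1 = 384,000 bytes/s.
File A is larger; ratio = 2,112,768,000 / 352,128,000 = 6.00.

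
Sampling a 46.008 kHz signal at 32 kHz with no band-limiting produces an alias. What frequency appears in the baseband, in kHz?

14.008 kHz

Nyquist = 32,000/2 = 16,000 Hz; 46,008 Hz exceeds it.
Alias = |46,008 − 1×32,000| = |46,008 − 32,000| = 14,008 Hz = 14.008 kHz.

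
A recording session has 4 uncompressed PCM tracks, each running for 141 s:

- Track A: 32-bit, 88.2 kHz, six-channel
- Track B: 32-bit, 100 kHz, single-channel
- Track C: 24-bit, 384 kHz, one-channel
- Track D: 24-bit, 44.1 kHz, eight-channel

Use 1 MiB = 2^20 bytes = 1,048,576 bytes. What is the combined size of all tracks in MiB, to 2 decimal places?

Track A: 88,200 × 141 × 4 × 6 = 298,468,800 bytes.
Track B: 100,000 × 141 × 4 × 1 = 56,400,000 bytes.
Track C: 384,000 × 141 × 3 × 1 = 162,432,000 bytes.
Track D: 44,100 × 141 × 3 × 8 = 149,234,400 bytes.
Total = 666,535,200 bytes = 635.66 MiB.

635.66 MiB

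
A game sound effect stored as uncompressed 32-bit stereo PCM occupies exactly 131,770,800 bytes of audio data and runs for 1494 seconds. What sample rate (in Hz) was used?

11,025 Hz

Bytes = sample_rate × seconds × bytes_per_sample × channels.
sample_rate = 131,770,800 / (1,494 × 4 × 2) = 131,770,800 / 11,952 = 11,025 Hz.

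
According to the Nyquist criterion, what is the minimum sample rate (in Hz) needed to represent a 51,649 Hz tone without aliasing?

103,298 Hz

Minimum sample rate = 2 × 51,649 Hz = 103,298 Hz.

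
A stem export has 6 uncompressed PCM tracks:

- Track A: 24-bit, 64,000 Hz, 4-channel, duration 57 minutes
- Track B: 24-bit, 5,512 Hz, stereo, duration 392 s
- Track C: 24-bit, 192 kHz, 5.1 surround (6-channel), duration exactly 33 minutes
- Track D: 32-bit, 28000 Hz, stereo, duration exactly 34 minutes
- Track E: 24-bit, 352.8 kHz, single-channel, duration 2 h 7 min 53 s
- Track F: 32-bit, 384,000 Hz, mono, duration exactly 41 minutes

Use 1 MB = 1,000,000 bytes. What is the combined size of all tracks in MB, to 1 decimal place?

21839.0 MB

Track A: 57 minutes = 3,420 s; 64,000 × 3,420 × 3 × 4 = 2,626,560,000 bytes.
Track B: 5,512 × 392 × 3 × 2 = 12,964,224 bytes.
Track C: exactly 33 minutes = 1,980 s; 192,000 × 1,980 × 3 × 6 = 6,842,880,000 bytes.
Track D: exactly 34 minutes = 2,040 s; 28,000 × 2,040 × 4 × 2 = 456,960,000 bytes.
Track E: 2 h 7 min 53 s = 7,673 s; 352,800 × 7,673 × 3 × 1 = 8,121,103,200 bytes.
Track F: exactly 41 minutes = 2,460 s; 384,000 × 2,460 × 4 × 1 = 3,778,560,000 bytes.
Total = 21,839,027,424 bytes = 21839.0 MB.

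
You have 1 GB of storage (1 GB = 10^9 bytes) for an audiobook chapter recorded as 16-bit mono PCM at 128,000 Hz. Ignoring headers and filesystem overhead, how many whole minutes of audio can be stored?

65 minutes

Uncompressed byte rate = 128,000 × 2 × 1 = 256,000 bytes/s.
Capacity = 1 × 1,000,000,000 = 1,000,000,000 bytes.
1,000,000,000 / 256,000 ≈ 3906.25 s → 65 minutes.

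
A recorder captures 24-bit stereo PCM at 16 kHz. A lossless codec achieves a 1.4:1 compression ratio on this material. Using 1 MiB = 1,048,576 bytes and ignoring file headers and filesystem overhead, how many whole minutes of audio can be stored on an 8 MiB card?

2 minutes

Uncompressed byte rate = 16,000 × 3 × 2 = 96,000 bytes/s.
After 1.4:1 compression, effective rate ≈ 68571.43 bytes/s.
Capacity = 8 × 1,048,576 = 8,388,608 bytes.
8,388,608 / effective rate ≈ 122.33 s → 2 minutes.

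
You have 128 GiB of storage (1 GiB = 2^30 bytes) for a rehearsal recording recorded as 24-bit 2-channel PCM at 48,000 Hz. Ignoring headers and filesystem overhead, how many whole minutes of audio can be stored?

Uncompressed byte rate = 48,000 × 3 × 2 = 288,000 bytes/s.
Capacity = 128 × 1,073,741,824 = 137,438,953,472 bytes.
137,438,953,472 / 288,000 ≈ 477218.59 s → 7,953 minutes.

7,953 minutes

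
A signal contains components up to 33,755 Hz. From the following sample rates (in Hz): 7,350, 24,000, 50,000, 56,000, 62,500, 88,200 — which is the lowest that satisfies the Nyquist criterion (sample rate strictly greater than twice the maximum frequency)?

Need sample rate > 2 × 33,755 = 67,510 Hz.
Lowest listed rate above 67,510 Hz is 88,200 Hz.

88,200 Hz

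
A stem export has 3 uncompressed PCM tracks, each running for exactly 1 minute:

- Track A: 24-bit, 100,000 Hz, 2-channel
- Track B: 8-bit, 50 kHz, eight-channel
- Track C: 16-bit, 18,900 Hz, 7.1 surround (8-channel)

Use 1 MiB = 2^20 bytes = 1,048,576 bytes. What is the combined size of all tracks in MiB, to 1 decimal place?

74.5 MiB

exactly 1 minute = 60 s.
Track A: 100,000 × 60 × 3 × 2 = 36,000,000 bytes.
Track B: 50,000 × 60 × 1 × 8 = 24,000,000 bytes.
Track C: 18,900 × 60 × 2 × 8 = 18,144,000 bytes.
Total = 78,144,000 bytes = 74.5 MiB.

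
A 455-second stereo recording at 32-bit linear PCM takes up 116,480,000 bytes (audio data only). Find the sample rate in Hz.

32,000 Hz

Bytes = sample_rate × seconds × bytes_per_sample × channels.
sample_rate = 116,480,000 / (455 × 4 × 2) = 116,480,000 / 3,640 = 32,000 Hz.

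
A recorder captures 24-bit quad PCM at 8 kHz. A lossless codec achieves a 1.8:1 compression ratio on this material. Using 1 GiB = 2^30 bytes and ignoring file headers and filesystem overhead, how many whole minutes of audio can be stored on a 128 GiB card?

Uncompressed byte rate = 8,000 × 3 × 4 = 96,000 bytes/s.
After 1.8:1 compression, effective rate ≈ 53333.33 bytes/s.
Capacity = 128 × 1,073,741,824 = 137,438,953,472 bytes.
137,438,953,472 / effective rate ≈ 2576980.38 s → 42,949 minutes.

42,949 minutes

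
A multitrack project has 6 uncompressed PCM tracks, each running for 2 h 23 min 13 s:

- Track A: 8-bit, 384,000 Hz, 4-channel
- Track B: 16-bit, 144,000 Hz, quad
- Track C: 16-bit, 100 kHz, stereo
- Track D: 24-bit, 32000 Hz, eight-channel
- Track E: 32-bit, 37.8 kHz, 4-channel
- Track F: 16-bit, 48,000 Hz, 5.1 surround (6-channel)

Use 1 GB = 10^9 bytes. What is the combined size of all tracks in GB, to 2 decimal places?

2 h 23 min 13 s = 8,593 s.
Track A: 384,000 × 8,593 × 1 × 4 = 13,198,848,000 bytes.
Track B: 144,000 × 8,593 × 2 × 4 = 9,899,136,000 bytes.
Track C: 100,000 × 8,593 × 2 × 2 = 3,437,200,000 bytes.
Track D: 32,000 × 8,593 × 3 × 8 = 6,599,424,000 bytes.
Track E: 37,800 × 8,593 × 4 × 4 = 5,197,046,400 bytes.
Track F: 48,000 × 8,593 × 2 × 6 = 4,949,568,000 bytes.
Total = 43,281,222,400 bytes = 43.28 GB.

43.28 GB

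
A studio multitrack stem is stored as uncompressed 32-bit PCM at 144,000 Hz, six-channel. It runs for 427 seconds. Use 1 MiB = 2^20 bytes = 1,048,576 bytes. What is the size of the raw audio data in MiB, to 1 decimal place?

Bytes = 144,000 samples/s × 427 s × 4 bytes/sample × 6 ch = 1,475,712,000 bytes.
1,475,712,000 / 1,048,576 = 1407.3 MiB.

1407.3 MiB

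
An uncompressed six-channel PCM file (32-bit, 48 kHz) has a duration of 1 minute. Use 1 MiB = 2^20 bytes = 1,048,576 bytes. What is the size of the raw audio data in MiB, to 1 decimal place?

Duration = 1 minute = 60 s.
Bytes = 48,000 samples/s × 60 s × 4 bytes/sample × 6 ch = 69,120,000 bytes.
69,120,000 / 1,048,576 = 65.9 MiB.

65.9 MiB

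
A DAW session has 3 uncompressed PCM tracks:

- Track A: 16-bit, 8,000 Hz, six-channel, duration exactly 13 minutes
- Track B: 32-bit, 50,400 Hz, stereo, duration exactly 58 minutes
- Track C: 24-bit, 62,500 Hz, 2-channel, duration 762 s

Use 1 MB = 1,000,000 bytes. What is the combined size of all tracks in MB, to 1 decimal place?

1763.8 MB

Track A: exactly 13 minutes = 780 s; 8,000 × 780 × 2 × 6 = 74,880,000 bytes.
Track B: exactly 58 minutes = 3,480 s; 50,400 × 3,480 × 4 × 2 = 1,403,136,000 bytes.
Track C: 62,500 × 762 × 3 × 2 = 285,750,000 bytes.
Total = 1,763,766,000 bytes = 1763.8 MB.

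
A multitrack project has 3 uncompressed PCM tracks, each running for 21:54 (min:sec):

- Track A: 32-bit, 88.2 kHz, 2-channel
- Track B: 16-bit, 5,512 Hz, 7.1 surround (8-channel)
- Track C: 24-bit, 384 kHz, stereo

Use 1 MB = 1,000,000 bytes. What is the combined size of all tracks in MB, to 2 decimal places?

21:54 (min:sec) = 1,314 s.
Track A: 88,200 × 1,314 × 4 × 2 = 927,158,400 bytes.
Track B: 5,512 × 1,314 × 2 × 8 = 115,884,288 bytes.
Track C: 384,000 × 1,314 × 3 × 2 = 3,027,456,000 bytes.
Total = 4,070,498,688 bytes = 4070.50 MB.

4070.50 MB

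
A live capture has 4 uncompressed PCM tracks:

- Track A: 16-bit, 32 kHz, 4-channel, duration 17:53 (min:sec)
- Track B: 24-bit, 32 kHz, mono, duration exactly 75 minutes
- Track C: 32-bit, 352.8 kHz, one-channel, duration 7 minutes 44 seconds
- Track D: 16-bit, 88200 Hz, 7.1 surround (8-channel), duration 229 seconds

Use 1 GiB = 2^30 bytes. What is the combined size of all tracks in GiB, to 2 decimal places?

Track A: 17:53 (min:sec) = 1,073 s; 32,000 × 1,073 × 2 × 4 = 274,688,000 bytes.
Track B: exactly 75 minutes = 4,500 s; 32,000 × 4,500 × 3 × 1 = 432,000,000 bytes.
Track C: 7 minutes 44 seconds = 464 s; 352,800 × 464 × 4 × 1 = 654,796,800 bytes.
Track D: 88,200 × 229 × 2 × 8 = 323,164,800 bytes.
Total = 1,684,649,600 bytes = 1.57 GiB.

1.57 GiB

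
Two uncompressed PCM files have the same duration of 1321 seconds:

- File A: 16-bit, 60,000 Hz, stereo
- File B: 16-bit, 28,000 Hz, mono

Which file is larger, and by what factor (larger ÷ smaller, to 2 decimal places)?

File A, by a factor of 4.29

File A: 60,000 × 2 × 2 = 240,000 bytes/s.
File B: 28,000 × 2 × 1 = 56,000 bytes/s.
File A is larger; ratio = 317,040,000 / 73,976,000 = 4.29.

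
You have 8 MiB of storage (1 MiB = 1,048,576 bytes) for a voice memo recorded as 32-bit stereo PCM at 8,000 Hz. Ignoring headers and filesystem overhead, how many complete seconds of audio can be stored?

Uncompressed byte rate = 8,000 × 4 × 2 = 64,000 bytes/s.
Capacity = 8 × 1,048,576 = 8,388,608 bytes.
8,388,608 / 64,000 ≈ 131.07 s → 131 seconds.

131 seconds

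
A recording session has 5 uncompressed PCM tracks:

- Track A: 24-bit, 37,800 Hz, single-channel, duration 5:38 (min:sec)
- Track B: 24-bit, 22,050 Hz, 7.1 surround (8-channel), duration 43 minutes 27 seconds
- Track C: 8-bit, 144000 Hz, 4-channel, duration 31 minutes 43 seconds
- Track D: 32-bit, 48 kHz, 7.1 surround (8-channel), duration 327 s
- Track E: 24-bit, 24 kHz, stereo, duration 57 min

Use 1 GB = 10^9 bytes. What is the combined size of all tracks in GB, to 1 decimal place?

3.5 GB

Track A: 5:38 (min:sec) = 338 s; 37,800 × 338 × 3 × 1 = 38,329,200 bytes.
Track B: 43 minutes 27 seconds = 2,607 s; 22,050 × 2,607 × 3 × 8 = 1,379,624,400 bytes.
Track C: 31 minutes 43 seconds = 1,903 s; 144,000 × 1,903 × 1 × 4 = 1,096,128,000 bytes.
Track D: 48,000 × 327 × 4 × 8 = 502,272,000 bytes.
Track E: 57 min = 3,420 s; 24,000 × 3,420 × 3 × 2 = 492,480,000 bytes.
Total = 3,508,833,600 bytes = 3.5 GB.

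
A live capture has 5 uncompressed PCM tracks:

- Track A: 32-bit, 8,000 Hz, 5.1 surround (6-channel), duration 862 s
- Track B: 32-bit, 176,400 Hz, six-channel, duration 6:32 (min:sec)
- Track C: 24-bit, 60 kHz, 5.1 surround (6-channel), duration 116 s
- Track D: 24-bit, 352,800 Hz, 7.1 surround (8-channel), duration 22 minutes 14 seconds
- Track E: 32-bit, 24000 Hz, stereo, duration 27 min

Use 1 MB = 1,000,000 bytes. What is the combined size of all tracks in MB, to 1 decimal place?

Track A: 8,000 × 862 × 4 × 6 = 165,504,000 bytes.
Track B: 6:32 (min:sec) = 392 s; 176,400 × 392 × 4 × 6 = 1,659,571,200 bytes.
Track C: 60,000 × 116 × 3 × 6 = 125,280,000 bytes.
Track D: 22 minutes 14 seconds = 1,334 s; 352,800 × 1,334 × 3 × 8 = 11,295,244,800 bytes.
Track E: 27 min = 1,620 s; 24,000 × 1,620 × 4 × 2 = 311,040,000 bytes.
Total = 13,556,640,000 bytes = 13556.6 MB.

13556.6 MB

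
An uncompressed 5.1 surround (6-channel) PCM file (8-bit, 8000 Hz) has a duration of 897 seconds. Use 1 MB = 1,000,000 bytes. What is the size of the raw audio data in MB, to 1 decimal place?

43.1 MB

Bytes = 8,000 samples/s × 897 s × 1 bytes/sample × 6 ch = 43,056,000 bytes.
43,056,000 / 1,000,000 = 43.1 MB.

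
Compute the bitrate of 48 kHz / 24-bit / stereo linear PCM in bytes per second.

Bit rate = 48,000 × 24 × 2 = 2,304,000 bits/s.
2,304,000 / 8 = 288,000 bytes/s.

288,000 bytes/s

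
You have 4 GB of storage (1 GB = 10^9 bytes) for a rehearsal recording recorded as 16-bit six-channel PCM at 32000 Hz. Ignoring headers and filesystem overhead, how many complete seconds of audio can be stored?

10,416 seconds

Uncompressed byte rate = 32,000 × 2 × 6 = 384,000 bytes/s.
Capacity = 4 × 1,000,000,000 = 4,000,000,000 bytes.
4,000,000,000 / 384,000 ≈ 10416.67 s → 10,416 seconds.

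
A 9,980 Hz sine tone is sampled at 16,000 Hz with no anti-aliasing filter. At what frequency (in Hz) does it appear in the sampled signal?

6,020 Hz

Nyquist = 16,000/2 = 8,000 Hz; 9,980 Hz exceeds it.
Alias = |9,980 − 1×16,000| = |9,980 − 16,000| = 6,020 Hz.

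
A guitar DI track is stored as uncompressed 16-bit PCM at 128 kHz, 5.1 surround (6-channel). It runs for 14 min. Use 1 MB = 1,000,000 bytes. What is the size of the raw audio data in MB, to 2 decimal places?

Duration = 14 min = 840 s.
Bytes = 128,000 samples/s × 840 s × 2 bytes/sample × 6 ch = 1,290,240,000 bytes.
1,290,240,000 / 1,000,000 = 1290.24 MB.

1290.24 MB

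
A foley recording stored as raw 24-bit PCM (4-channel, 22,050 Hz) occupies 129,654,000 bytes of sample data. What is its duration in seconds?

490 seconds

Byte rate = 22,050 × 3 × 4 = 264,600 bytes/s.
Duration = 129,654,000 / 264,600 = 490 s.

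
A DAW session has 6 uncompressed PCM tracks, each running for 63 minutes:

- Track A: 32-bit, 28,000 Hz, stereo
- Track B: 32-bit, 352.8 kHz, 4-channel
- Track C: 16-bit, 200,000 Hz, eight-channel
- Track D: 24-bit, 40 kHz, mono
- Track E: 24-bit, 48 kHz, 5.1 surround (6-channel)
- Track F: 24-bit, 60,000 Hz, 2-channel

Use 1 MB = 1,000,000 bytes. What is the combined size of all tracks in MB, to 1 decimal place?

63 minutes = 3,780 s.
Track A: 28,000 × 3,780 × 4 × 2 = 846,720,000 bytes.
Track B: 352,800 × 3,780 × 4 × 4 = 21,337,344,000 bytes.
Track C: 200,000 × 3,780 × 2 × 8 = 12,096,000,000 bytes.
Track D: 40,000 × 3,780 × 3 × 1 = 453,600,000 bytes.
Track E: 48,000 × 3,780 × 3 × 6 = 3,265,920,000 bytes.
Track F: 60,000 × 3,780 × 3 × 2 = 1,360,800,000 bytes.
Total = 39,360,384,000 bytes = 39360.4 MB.

39360.4 MB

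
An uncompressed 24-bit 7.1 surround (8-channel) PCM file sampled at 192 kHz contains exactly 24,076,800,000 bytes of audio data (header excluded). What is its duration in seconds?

5,225 seconds

Byte rate = 192,000 × 3 × 8 = 4,608,000 bytes/s.
Duration = 24,076,800,000 / 4,608,000 = 5,225 s.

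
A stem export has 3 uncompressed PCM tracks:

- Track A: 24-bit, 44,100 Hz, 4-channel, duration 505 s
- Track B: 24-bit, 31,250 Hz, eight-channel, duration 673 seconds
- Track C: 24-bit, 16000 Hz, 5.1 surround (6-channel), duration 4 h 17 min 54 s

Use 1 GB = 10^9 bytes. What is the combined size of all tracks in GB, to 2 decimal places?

Track A: 44,100 × 505 × 3 × 4 = 267,246,000 bytes.
Track B: 31,250 × 673 × 3 × 8 = 504,750,000 bytes.
Track C: 4 h 17 min 54 s = 15,474 s; 16,000 × 15,474 × 3 × 6 = 4,456,512,000 bytes.
Total = 5,228,508,000 bytes = 5.23 GB.

5.23 GB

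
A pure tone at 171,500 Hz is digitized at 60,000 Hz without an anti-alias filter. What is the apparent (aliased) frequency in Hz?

Nyquist = 60,000/2 = 30,000 Hz; 171,500 Hz exceeds it.
Alias = |171,500 − 3×60,000| = |171,500 − 180,000| = 8,500 Hz.

8,500 Hz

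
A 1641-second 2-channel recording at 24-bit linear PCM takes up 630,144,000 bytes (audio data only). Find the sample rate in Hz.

Bytes = sample_rate × seconds × bytes_per_sample × channels.
sample_rate = 630,144,000 / (1,641 × 3 × 2) = 630,144,000 / 9,846 = 64,000 Hz.

64,000 Hz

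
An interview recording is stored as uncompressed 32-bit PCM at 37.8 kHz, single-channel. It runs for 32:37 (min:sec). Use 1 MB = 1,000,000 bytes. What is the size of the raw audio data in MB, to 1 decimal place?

Duration = 32:37 (min:sec) = 1,957 s.
Bytes = 37,800 samples/s × 1,957 s × 4 bytes/sample × 1 ch = 295,898,400 bytes.
295,898,400 / 1,000,000 = 295.9 MB.

295.9 MB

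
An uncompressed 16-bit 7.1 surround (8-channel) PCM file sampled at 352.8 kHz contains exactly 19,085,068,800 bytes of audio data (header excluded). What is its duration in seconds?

3,381 seconds

Byte rate = 352,800 × 2 × 8 = 5,644,800 bytes/s.
Duration = 19,085,068,800 / 5,644,800 = 3,381 s.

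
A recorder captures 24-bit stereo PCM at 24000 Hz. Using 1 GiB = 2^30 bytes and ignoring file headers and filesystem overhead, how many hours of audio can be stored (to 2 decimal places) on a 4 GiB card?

8.29 hours

Uncompressed byte rate = 24,000 × 3 × 2 = 144,000 bytes/s.
Capacity = 4 × 1,073,741,824 = 4,294,967,296 bytes.
4,294,967,296 / 144,000 ≈ 29826.16 s → 8.29 hours.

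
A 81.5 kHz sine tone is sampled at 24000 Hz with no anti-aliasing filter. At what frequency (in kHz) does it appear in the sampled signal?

Nyquist = 24,000/2 = 12,000 Hz; 81,500 Hz exceeds it.
Alias = |81,500 − 3×24,000| = |81,500 − 72,000| = 9,500 Hz = 9.5 kHz.

9.5 kHz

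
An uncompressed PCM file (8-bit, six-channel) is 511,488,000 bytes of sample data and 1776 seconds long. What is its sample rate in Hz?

48,000 Hz

Bytes = sample_rate × seconds × bytes_per_sample × channels.
sample_rate = 511,488,000 / (1,776 × 1 × 6) = 511,488,000 / 10,656 = 48,000 Hz.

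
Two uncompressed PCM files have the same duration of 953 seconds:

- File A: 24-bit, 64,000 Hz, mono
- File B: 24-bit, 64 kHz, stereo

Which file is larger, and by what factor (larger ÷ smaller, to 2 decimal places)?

File A: 64,000 × 3 × 1 = 192,000 bytes/s.
File B: 64,000 × 3 × 2 = 384,000 bytes/s.
File B is larger; ratio = 365,952,000 / 182,976,000 = 2.00.

File B, by a factor of 2.00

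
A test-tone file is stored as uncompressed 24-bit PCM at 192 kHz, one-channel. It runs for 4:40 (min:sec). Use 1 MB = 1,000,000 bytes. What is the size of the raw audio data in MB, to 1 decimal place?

161.3 MB

Duration = 4:40 (min:sec) = 280 s.
Bytes = 192,000 samples/s × 280 s × 3 bytes/sample × 1 ch = 161,280,000 bytes.
161,280,000 / 1,000,000 = 161.3 MB.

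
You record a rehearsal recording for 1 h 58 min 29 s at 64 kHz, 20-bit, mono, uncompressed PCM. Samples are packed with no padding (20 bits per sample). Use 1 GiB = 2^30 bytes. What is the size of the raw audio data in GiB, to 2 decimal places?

1.06 GiB

Duration = 1 h 58 min 29 s = 7,109 s.
Bits = 64,000 × 7,109 × 20 × 1 = 9,099,520,000 bits = 1,137,440,000 bytes.
1,137,440,000 / 1,073,741,824 = 1.06 GiB.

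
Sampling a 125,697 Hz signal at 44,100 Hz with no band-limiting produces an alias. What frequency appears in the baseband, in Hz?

Nyquist = 44,100/2 = 22,050 Hz; 125,697 Hz exceeds it.
Alias = |125,697 − 3×44,100| = |125,697 − 132,300| = 6,603 Hz.

6,603 Hz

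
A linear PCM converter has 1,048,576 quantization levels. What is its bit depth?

20 bits

log2(1,048,576) = 20.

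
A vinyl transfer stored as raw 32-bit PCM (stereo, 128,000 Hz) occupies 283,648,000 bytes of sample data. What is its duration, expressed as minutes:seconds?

Byte rate = 128,000 × 4 × 2 = 1,024,000 bytes/s.
Duration = 283,648,000 / 1,024,000 = 277 s.
277 s = 4:37.

4:37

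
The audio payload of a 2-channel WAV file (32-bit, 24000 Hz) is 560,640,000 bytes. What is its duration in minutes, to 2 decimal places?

Byte rate = 24,000 × 4 × 2 = 192,000 bytes/s.
Duration = 560,640,000 / 192,000 = 2,920 s.
2,920 s / 60 = 48.67 minutes.

48.67 minutes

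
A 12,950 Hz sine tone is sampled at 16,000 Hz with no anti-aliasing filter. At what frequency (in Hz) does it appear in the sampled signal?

Nyquist = 16,000/2 = 8,000 Hz; 12,950 Hz exceeds it.
Alias = |12,950 − 1×16,000| = |12,950 − 16,000| = 3,050 Hz.

3,050 Hz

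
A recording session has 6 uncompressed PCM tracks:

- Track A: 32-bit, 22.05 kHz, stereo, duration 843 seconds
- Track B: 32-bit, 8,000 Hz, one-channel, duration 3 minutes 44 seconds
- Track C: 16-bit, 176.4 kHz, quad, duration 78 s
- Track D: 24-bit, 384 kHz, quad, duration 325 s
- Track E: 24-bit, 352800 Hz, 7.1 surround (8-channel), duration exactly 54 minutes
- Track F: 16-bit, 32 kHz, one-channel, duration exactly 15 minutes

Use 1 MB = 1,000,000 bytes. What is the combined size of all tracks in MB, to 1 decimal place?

Track A: 22,050 × 843 × 4 × 2 = 148,705,200 bytes.
Track B: 3 minutes 44 seconds = 224 s; 8,000 × 224 × 4 × 1 = 7,168,000 bytes.
Track C: 176,400 × 78 × 2 × 4 = 110,073,600 bytes.
Track D: 384,000 × 325 × 3 × 4 = 1,497,600,000 bytes.
Track E: exactly 54 minutes = 3,240 s; 352,800 × 3,240 × 3 × 8 = 27,433,728,000 bytes.
Track F: exactly 15 minutes = 900 s; 32,000 × 900 × 2 × 1 = 57,600,000 bytes.
Total = 29,254,874,800 bytes = 29254.9 MB.

29254.9 MB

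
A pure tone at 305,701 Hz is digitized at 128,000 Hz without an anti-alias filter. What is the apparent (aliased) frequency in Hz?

Nyquist = 128,000/2 = 64,000 Hz; 305,701 Hz exceeds it.
Alias = |305,701 − 2×128,000| = |305,701 − 256,000| = 49,701 Hz.

49,701 Hz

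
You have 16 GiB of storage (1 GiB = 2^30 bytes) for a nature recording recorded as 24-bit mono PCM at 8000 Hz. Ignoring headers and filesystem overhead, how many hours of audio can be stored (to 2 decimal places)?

Uncompressed byte rate = 8,000 × 3 × 1 = 24,000 bytes/s.
Capacity = 16 × 1,073,741,824 = 17,179,869,184 bytes.
17,179,869,184 / 24,000 ≈ 715827.88 s → 198.84 hours.

198.84 hours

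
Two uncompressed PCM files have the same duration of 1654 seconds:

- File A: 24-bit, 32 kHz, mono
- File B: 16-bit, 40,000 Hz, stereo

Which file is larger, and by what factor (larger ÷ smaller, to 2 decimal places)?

File A: 32,000 × 3 × 1 = 96,000 bytes/s.
File B: 40,000 × 2 × 2 = 160,000 bytes/s.
File B is larger; ratio = 264,640,000 / 158,784,000 = 1.67.

File B, by a factor of 1.67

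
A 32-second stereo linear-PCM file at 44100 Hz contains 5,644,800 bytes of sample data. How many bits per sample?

Bytes per sample = 5,644,800 / (44,100 × 32 × 2) = 5,644,800 / 2,822,400 = 2.
Bit depth = 2 × 8 = 16 bits.

16 bits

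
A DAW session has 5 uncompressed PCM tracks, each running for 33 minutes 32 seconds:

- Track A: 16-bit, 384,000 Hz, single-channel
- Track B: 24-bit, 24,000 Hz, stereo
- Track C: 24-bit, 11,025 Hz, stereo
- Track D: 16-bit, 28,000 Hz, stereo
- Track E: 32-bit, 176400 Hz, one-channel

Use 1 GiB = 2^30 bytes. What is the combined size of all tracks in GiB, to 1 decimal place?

3.4 GiB

33 minutes 32 seconds = 2,012 s.
Track A: 384,000 × 2,012 × 2 × 1 = 1,545,216,000 bytes.
Track B: 24,000 × 2,012 × 3 × 2 = 289,728,000 bytes.
Track C: 11,025 × 2,012 × 3 × 2 = 133,093,800 bytes.
Track D: 28,000 × 2,012 × 2 × 2 = 225,344,000 bytes.
Track E: 176,400 × 2,012 × 4 × 1 = 1,419,667,200 bytes.
Total = 3,613,049,000 bytes = 3.4 GiB.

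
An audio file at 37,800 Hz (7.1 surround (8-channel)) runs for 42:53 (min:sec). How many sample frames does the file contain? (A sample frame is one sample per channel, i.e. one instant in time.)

97,259,400 sample frames

42:53 (min:sec) = 2,573 s.
37,800 samples/s × 2,573 s = 97,259,400 frames.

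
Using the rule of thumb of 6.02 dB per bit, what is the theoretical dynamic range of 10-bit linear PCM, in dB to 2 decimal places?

60.20 dB

10 × 6.02 = 60.20 dB.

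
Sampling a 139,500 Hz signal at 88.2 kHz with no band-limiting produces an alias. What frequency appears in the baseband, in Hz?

Nyquist = 88,200/2 = 44,100 Hz; 139,500 Hz exceeds it.
Alias = |139,500 − 2×88,200| = |139,500 − 176,400| = 36,900 Hz.

36,900 Hz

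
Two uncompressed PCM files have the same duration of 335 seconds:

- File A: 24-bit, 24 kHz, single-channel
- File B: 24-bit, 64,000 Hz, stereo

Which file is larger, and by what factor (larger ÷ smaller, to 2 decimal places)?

File A: 24,000 × 3 × 1 = 72,000 bytes/s.
File B: 64,000 × 3 × 2 = 384,000 bytes/s.
File B is larger; ratio = 128,640,000 / 24,120,000 = 5.33.

File B, by a factor of 5.33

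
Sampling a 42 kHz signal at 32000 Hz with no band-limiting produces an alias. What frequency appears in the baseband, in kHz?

10 kHz

Nyquist = 32,000/2 = 16,000 Hz; 42,000 Hz exceeds it.
Alias = |42,000 − 1×32,000| = |42,000 − 32,000| = 10,000 Hz = 10 kHz.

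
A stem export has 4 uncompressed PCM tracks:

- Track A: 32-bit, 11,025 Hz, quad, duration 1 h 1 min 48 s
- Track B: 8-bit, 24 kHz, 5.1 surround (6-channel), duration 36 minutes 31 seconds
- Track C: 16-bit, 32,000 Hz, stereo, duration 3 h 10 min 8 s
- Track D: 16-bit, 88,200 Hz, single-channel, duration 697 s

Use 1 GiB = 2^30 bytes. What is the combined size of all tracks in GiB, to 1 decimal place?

2.4 GiB

Track A: 1 h 1 min 48 s = 3,708 s; 11,025 × 3,708 × 4 × 4 = 654,091,200 bytes.
Track B: 36 minutes 31 seconds = 2,191 s; 24,000 × 2,191 × 1 × 6 = 315,504,000 bytes.
Track C: 3 h 10 min 8 s = 11,408 s; 32,000 × 11,408 × 2 × 2 = 1,460,224,000 bytes.
Track D: 88,200 × 697 × 2 × 1 = 122,950,800 bytes.
Total = 2,552,770,000 bytes = 2.4 GiB.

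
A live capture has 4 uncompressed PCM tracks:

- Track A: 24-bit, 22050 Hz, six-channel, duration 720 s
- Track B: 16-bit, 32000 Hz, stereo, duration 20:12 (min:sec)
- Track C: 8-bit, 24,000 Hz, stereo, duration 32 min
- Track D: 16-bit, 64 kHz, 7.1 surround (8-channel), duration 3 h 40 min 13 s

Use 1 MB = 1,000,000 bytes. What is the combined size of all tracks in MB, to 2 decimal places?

14063.18 MB

Track A: 22,050 × 720 × 3 × 6 = 285,768,000 bytes.
Track B: 20:12 (min:sec) = 1,212 s; 32,000 × 1,212 × 2 × 2 = 155,136,000 bytes.
Track C: 32 min = 1,920 s; 24,000 × 1,920 × 1 × 2 = 92,160,000 bytes.
Track D: 3 h 40 min 13 s = 13,213 s; 64,000 × 13,213 × 2 × 8 = 13,530,112,000 bytes.
Total = 14,063,176,000 bytes = 14063.18 MB.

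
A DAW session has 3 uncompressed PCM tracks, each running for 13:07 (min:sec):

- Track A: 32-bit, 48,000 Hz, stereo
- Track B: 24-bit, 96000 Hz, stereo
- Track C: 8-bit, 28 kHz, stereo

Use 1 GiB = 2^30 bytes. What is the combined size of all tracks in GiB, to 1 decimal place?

0.7 GiB

13:07 (min:sec) = 787 s.
Track A: 48,000 × 787 × 4 × 2 = 302,208,000 bytes.
Track B: 96,000 × 787 × 3 × 2 = 453,312,000 bytes.
Track C: 28,000 × 787 × 1 × 2 = 44,072,000 bytes.
Total = 799,592,000 bytes = 0.7 GiB.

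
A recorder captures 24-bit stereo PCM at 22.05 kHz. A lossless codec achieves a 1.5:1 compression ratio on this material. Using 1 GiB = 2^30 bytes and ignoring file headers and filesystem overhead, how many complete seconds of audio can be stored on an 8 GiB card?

Uncompressed byte rate = 22,050 × 3 × 2 = 132,300 bytes/s.
After 1.5:1 compression, effective rate ≈ 88200 bytes/s.
Capacity = 8 × 1,073,741,824 = 8,589,934,592 bytes.
8,589,934,592 / effective rate ≈ 97391.55 s → 97,391 seconds.

97,391 seconds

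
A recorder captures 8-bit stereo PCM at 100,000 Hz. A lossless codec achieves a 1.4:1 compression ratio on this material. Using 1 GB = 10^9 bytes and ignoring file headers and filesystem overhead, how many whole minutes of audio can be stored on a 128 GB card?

Uncompressed byte rate = 100,000 × 1 × 2 = 200,000 bytes/s.
After 1.4:1 compression, effective rate ≈ 142857.14 bytes/s.
Capacity = 128 × 1,000,000,000 = 128,000,000,000 bytes.
128,000,000,000 / effective rate ≈ 896000 s → 14,933 minutes.

14,933 minutes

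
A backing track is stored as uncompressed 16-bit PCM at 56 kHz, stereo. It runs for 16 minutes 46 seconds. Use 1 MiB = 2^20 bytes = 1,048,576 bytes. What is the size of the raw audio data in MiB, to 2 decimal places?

214.90 MiB

Duration = 16 minutes 46 seconds = 1,006 s.
Bytes = 56,000 samples/s × 1,006 s × 2 bytes/sample × 2 ch = 225,344,000 bytes.
225,344,000 / 1,048,576 = 214.90 MiB.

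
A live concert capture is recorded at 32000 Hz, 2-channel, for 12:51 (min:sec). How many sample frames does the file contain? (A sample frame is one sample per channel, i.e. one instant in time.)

24,672,000 sample frames

12:51 (min:sec) = 771 s.
32,000 samples/s × 771 s = 24,672,000 frames.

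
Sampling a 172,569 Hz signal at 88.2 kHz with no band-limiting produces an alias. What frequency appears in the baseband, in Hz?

Nyquist = 88,200/2 = 44,100 Hz; 172,569 Hz exceeds it.
Alias = |172,569 − 2×88,200| = |172,569 − 176,400| = 3,831 Hz.

3,831 Hz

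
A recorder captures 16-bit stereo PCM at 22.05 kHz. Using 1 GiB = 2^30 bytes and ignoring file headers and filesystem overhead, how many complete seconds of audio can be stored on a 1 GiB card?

Uncompressed byte rate = 22,050 × 2 × 2 = 88,200 bytes/s.
Capacity = 1 × 1,073,741,824 = 1,073,741,824 bytes.
1,073,741,824 / 88,200 ≈ 12173.94 s → 12,173 seconds.

12,173 seconds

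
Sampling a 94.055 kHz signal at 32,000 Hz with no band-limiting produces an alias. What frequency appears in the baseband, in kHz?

1.945 kHz

Nyquist = 32,000/2 = 16,000 Hz; 94,055 Hz exceeds it.
Alias = |94,055 − 3×32,000| = |94,055 − 96,000| = 1,945 Hz = 1.945 kHz.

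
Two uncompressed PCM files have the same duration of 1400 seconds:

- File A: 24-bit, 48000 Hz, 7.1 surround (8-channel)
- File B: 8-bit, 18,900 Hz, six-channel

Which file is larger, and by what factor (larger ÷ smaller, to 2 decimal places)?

File A: 48,000 × 3 × 8 = 1,152,000 bytes/s.
File B: 18,900 × 1 × 6 = 113,400 bytes/s.
File A is larger; ratio = 1,612,800,000 / 158,760,000 = 10.16.

File A, by a factor of 10.16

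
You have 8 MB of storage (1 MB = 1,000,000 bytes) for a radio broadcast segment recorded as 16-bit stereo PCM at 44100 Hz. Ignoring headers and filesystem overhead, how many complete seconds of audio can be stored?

Uncompressed byte rate = 44,100 × 2 × 2 = 176,400 bytes/s.
Capacity = 8 × 1,000,000 = 8,000,000 bytes.
8,000,000 / 176,400 ≈ 45.35 s → 45 seconds.

45 seconds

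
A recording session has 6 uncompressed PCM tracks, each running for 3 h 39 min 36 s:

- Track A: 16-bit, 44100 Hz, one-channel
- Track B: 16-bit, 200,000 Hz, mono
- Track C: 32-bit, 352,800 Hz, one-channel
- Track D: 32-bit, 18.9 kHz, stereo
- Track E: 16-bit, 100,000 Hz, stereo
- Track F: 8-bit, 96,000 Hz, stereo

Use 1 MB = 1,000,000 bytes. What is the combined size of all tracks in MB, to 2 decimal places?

34818.90 MB

3 h 39 min 36 s = 13,176 s.
Track A: 44,100 × 13,176 × 2 × 1 = 1,162,123,200 bytes.
Track B: 200,000 × 13,176 × 2 × 1 = 5,270,400,000 bytes.
Track C: 352,800 × 13,176 × 4 × 1 = 18,593,971,200 bytes.
Track D: 18,900 × 13,176 × 4 × 2 = 1,992,211,200 bytes.
Track E: 100,000 × 13,176 × 2 × 2 = 5,270,400,000 bytes.
Track F: 96,000 × 13,176 × 1 × 2 = 2,529,792,000 bytes.
Total = 34,818,897,600 bytes = 34818.90 MB.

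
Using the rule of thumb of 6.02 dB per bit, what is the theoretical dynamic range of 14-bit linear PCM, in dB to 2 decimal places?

84.28 dB

14 × 6.02 = 84.28 dB.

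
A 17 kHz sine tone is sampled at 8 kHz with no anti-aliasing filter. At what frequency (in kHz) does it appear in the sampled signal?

Nyquist = 8,000/2 = 4,000 Hz; 17,000 Hz exceeds it.
Alias = |17,000 − 2×8,000| = |17,000 − 16,000| = 1,000 Hz = 1 kHz.

1 kHz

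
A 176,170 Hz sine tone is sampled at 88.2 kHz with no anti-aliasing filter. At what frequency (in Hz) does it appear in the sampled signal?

230 Hz

Nyquist = 88,200/2 = 44,100 Hz; 176,170 Hz exceeds it.
Alias = |176,170 − 2×88,200| = |176,170 − 176,400| = 230 Hz.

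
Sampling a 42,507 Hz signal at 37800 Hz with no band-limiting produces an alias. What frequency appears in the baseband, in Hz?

4,707 Hz

Nyquist = 37,800/2 = 18,900 Hz; 42,507 Hz exceeds it.
Alias = |42,507 − 1×37,800| = |42,507 − 37,800| = 4,707 Hz.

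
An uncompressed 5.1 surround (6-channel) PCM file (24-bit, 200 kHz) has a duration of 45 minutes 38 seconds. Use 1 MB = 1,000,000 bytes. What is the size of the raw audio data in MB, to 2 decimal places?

Duration = 45 minutes 38 seconds = 2,738 s.
Bytes = 200,000 samples/s × 2,738 s × 3 bytes/sample × 6 ch = 9,856,800,000 bytes.
9,856,800,000 / 1,000,000 = 9856.80 MB.

9856.80 MB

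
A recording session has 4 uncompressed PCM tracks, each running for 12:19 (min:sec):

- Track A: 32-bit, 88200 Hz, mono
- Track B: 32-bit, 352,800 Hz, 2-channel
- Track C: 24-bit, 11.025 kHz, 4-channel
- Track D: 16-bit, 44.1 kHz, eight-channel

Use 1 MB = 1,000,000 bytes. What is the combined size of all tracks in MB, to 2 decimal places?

12:19 (min:sec) = 739 s.
Track A: 88,200 × 739 × 4 × 1 = 260,719,200 bytes.
Track B: 352,800 × 739 × 4 × 2 = 2,085,753,600 bytes.
Track C: 11,025 × 739 × 3 × 4 = 97,769,700 bytes.
Track D: 44,100 × 739 × 2 × 8 = 521,438,400 bytes.
Total = 2,965,680,900 bytes = 2965.68 MB.

2965.68 MB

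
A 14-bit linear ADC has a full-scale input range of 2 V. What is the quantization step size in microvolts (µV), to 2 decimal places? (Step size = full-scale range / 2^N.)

2 V / 2^14 = 2 / 16,384 V = 122.07 µV.

122.07 µV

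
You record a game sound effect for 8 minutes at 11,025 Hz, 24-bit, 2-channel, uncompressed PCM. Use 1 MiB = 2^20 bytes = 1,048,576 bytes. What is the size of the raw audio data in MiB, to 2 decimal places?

Duration = 8 minutes = 480 s.
Bytes = 11,025 samples/s × 480 s × 3 bytes/sample × 2 ch = 31,752,000 bytes.
31,752,000 / 1,048,576 = 30.28 MiB.

30.28 MiB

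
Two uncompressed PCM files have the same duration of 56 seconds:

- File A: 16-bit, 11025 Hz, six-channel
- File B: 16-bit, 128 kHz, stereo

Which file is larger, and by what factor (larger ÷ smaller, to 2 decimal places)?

File B, by a factor of 3.87

File A: 11,025 × 2 × 6 = 132,300 bytes/s.
File B: 128,000 × 2 × 2 = 512,000 bytes/s.
File B is larger; ratio = 28,672,000 / 7,408,800 = 3.87.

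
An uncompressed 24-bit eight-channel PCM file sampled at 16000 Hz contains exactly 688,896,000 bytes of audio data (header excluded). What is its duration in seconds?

1,794 seconds

Byte rate = 16,000 × 3 × 8 = 384,000 bytes/s.
Duration = 688,896,000 / 384,000 = 1,794 s.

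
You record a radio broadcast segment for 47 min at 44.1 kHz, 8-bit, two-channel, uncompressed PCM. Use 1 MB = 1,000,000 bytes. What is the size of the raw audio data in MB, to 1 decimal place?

248.7 MB

Duration = 47 min = 2,820 s.
Bytes = 44,100 samples/s × 2,820 s × 1 bytes/sample × 2 ch = 248,724,000 bytes.
248,724,000 / 1,000,000 = 248.7 MB.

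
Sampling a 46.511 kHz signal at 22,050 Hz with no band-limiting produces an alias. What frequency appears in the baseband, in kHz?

2.411 kHz

Nyquist = 22,050/2 = 11,025 Hz; 46,511 Hz exceeds it.
Alias = |46,511 − 2×22,050| = |46,511 − 44,100| = 2,411 Hz = 2.411 kHz.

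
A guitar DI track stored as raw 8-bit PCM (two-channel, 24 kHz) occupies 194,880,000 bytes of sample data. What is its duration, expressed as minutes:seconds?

67:40

Byte rate = 24,000 × 1 × 2 = 48,000 bytes/s.
Duration = 194,880,000 / 48,000 = 4,060 s.
4,060 s = 67:40.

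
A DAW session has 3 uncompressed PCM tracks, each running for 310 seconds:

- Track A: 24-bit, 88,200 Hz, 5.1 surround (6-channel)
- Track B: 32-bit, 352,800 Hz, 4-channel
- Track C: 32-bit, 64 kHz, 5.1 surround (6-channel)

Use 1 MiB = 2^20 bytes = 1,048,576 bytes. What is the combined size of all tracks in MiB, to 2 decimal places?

2592.28 MiB

Track A: 88,200 × 310 × 3 × 6 = 492,156,000 bytes.
Track B: 352,800 × 310 × 4 × 4 = 1,749,888,000 bytes.
Track C: 64,000 × 310 × 4 × 6 = 476,160,000 bytes.
Total = 2,718,204,000 bytes = 2592.28 MiB.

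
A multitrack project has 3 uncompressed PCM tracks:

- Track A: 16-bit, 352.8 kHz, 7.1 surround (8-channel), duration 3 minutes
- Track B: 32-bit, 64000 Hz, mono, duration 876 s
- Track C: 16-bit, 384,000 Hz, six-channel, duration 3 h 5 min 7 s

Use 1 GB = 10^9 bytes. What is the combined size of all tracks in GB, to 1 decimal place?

52.4 GB

Track A: 3 minutes = 180 s; 352,800 × 180 × 2 × 8 = 1,016,064,000 bytes.
Track B: 64,000 × 876 × 4 × 1 = 224,256,000 bytes.
Track C: 3 h 5 min 7 s = 11,107 s; 384,000 × 11,107 × 2 × 6 = 51,181,056,000 bytes.
Total = 52,421,376,000 bytes = 52.4 GB.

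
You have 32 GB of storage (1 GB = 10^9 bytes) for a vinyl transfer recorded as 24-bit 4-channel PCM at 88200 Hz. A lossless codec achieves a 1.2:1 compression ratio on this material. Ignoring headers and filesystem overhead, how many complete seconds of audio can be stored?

Uncompressed byte rate = 88,200 × 3 × 4 = 1,058,400 bytes/s.
After 1.2:1 compression, effective rate ≈ 882000 bytes/s.
Capacity = 32 × 1,000,000,000 = 32,000,000,000 bytes.
32,000,000,000 / effective rate ≈ 36281.18 s → 36,281 seconds.

36,281 seconds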